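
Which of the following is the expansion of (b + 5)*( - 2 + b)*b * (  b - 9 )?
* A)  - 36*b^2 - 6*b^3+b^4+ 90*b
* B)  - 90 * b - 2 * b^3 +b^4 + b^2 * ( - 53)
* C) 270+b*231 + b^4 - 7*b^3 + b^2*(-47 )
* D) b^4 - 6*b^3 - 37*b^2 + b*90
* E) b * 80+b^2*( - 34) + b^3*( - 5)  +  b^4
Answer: D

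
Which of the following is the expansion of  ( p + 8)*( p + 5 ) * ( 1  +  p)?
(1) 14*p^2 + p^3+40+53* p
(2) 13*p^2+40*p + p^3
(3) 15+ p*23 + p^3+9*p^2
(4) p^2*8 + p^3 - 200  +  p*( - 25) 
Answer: 1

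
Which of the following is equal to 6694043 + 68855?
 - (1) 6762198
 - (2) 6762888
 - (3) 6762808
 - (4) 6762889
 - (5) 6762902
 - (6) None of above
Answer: 6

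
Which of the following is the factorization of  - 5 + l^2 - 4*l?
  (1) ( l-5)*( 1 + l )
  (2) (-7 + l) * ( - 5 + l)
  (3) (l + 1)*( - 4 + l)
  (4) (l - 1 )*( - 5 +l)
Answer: 1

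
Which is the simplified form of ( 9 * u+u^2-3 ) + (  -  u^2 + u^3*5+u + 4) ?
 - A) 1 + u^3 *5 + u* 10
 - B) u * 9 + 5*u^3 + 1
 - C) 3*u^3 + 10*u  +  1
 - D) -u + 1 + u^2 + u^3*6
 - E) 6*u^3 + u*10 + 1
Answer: A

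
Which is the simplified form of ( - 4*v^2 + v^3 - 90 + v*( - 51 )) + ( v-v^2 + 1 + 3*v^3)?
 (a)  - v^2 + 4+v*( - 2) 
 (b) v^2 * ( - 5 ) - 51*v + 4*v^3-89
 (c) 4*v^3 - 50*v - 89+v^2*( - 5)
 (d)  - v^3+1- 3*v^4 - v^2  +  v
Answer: c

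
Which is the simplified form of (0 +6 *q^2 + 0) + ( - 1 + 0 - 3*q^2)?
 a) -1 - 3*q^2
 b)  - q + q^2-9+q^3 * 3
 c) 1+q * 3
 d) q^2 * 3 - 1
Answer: d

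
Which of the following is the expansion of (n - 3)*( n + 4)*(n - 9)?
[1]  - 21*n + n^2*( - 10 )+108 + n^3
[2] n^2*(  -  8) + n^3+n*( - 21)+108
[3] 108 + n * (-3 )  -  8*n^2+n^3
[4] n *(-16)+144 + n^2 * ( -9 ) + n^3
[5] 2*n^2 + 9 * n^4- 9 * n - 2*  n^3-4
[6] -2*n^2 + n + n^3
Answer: 2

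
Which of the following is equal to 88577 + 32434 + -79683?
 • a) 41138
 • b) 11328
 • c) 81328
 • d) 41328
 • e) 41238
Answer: d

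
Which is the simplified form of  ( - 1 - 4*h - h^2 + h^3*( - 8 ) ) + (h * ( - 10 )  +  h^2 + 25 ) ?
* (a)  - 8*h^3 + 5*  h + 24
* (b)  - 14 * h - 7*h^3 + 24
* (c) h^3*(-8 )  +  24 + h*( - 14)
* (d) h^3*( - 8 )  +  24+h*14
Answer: c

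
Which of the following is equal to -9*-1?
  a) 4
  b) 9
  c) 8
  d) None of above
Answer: b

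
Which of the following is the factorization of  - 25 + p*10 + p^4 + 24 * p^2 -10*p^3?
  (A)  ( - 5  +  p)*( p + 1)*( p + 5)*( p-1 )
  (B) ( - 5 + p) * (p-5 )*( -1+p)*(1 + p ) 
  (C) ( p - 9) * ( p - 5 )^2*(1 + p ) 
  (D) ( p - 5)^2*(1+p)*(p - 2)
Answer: B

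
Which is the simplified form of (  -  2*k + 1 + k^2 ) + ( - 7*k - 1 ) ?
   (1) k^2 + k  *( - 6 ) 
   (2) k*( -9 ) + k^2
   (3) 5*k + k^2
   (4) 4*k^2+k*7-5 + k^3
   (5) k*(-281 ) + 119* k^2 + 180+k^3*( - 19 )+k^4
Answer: 2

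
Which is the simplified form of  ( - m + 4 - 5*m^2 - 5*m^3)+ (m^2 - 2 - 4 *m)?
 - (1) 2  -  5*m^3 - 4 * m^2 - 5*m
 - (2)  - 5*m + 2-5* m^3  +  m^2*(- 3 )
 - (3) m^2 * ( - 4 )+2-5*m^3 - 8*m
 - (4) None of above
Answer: 1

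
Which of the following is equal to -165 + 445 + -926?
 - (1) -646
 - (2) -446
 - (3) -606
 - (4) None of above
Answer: 1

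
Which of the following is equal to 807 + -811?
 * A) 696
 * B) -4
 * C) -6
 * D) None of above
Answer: B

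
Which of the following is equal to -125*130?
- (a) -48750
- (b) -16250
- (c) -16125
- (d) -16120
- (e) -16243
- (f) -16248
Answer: b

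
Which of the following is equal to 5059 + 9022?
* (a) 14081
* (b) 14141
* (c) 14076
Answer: a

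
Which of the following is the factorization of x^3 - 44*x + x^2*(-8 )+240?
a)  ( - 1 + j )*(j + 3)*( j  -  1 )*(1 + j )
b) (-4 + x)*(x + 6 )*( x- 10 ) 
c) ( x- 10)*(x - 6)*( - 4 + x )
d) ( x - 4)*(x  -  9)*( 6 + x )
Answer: b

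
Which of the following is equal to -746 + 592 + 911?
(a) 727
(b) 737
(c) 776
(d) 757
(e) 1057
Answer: d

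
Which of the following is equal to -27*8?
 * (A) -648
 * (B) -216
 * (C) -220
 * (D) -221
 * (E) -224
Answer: B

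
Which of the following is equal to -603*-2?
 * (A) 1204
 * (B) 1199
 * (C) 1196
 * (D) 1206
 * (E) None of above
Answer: D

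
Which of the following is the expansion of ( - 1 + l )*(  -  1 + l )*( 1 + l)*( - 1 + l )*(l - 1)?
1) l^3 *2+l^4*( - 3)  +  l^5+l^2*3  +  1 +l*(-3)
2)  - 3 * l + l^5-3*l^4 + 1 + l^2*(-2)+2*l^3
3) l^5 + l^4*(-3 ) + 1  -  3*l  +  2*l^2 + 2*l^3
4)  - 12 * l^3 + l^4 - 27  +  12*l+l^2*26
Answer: 3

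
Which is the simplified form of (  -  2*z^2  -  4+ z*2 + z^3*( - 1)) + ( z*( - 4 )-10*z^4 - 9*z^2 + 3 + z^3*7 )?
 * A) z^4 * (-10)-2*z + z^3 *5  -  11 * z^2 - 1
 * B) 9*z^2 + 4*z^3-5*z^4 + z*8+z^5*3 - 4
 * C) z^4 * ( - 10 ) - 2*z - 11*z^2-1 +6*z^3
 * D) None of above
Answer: C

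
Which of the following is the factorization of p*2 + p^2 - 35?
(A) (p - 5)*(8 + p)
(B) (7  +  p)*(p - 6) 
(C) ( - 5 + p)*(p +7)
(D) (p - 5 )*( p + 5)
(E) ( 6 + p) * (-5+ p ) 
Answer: C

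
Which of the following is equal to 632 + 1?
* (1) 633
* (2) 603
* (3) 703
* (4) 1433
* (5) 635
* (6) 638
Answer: 1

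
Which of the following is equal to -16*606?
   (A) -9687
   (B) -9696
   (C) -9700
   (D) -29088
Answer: B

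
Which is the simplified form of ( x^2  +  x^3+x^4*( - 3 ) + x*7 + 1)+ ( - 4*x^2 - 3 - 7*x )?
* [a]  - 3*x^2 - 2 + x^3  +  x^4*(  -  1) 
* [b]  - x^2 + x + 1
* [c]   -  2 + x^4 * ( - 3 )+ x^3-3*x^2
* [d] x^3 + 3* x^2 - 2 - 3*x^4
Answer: c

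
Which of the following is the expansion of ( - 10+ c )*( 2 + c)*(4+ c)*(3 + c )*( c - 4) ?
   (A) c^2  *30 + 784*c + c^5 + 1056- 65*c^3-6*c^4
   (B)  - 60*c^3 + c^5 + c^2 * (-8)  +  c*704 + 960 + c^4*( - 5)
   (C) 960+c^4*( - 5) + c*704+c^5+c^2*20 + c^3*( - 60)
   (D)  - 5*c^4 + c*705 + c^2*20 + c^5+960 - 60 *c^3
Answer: C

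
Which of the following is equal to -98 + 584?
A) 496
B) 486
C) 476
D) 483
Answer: B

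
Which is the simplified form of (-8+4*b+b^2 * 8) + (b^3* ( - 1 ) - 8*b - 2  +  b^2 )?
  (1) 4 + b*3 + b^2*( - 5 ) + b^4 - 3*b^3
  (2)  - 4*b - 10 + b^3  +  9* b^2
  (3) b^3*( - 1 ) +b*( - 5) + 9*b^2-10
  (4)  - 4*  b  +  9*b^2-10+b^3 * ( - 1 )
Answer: 4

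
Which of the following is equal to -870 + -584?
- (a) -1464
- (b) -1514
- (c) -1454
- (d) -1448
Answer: c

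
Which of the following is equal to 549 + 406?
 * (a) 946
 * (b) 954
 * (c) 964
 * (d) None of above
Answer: d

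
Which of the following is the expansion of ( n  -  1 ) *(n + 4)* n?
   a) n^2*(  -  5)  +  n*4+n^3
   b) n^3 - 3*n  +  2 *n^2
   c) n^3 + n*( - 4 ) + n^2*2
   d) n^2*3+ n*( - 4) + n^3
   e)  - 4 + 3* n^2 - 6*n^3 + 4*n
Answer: d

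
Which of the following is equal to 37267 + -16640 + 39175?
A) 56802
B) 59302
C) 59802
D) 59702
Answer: C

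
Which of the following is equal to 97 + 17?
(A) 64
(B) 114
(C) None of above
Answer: B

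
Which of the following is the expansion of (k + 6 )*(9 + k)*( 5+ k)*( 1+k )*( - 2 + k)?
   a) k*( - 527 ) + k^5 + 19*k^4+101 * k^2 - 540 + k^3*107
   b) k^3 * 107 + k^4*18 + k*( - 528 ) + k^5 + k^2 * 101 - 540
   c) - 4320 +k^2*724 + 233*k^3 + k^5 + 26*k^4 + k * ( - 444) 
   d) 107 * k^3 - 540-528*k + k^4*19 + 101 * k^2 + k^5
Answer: d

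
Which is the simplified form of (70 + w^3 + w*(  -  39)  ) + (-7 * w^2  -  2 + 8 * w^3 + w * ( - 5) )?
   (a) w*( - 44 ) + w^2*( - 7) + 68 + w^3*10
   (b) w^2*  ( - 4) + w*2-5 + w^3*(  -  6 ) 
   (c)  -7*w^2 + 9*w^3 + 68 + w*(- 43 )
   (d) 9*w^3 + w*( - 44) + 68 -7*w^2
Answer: d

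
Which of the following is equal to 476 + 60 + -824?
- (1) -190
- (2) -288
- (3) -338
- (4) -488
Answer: 2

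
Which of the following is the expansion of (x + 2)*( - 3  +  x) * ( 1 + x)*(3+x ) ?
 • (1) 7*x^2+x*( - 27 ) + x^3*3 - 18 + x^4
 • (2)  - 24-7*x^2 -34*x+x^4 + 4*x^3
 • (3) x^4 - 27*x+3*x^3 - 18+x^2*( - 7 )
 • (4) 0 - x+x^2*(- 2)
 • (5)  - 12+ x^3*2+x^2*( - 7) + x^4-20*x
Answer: 3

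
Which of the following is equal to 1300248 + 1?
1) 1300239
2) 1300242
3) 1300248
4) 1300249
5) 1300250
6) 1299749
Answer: 4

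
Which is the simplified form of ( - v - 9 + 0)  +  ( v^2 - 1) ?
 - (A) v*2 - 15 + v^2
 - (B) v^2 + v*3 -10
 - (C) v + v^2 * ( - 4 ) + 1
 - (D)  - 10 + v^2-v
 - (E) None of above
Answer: D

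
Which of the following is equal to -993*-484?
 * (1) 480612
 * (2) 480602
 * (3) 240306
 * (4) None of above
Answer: 1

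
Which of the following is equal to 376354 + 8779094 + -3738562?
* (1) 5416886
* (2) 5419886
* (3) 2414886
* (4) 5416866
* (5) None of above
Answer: 1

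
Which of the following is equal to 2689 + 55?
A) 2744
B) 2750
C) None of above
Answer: A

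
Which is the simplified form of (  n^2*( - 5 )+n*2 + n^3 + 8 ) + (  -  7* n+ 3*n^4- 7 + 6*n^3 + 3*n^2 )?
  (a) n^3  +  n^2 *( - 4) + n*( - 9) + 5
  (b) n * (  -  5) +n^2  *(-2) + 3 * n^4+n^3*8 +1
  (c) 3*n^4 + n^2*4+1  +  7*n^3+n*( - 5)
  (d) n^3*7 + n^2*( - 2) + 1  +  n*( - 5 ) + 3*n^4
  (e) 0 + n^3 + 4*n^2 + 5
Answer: d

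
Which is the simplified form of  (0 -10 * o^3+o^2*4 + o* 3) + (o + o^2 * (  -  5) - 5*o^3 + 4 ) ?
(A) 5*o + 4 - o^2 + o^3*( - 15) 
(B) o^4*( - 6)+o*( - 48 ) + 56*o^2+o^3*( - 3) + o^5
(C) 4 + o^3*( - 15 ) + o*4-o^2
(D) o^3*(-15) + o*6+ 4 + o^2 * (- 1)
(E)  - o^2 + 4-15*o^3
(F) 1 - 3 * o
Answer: C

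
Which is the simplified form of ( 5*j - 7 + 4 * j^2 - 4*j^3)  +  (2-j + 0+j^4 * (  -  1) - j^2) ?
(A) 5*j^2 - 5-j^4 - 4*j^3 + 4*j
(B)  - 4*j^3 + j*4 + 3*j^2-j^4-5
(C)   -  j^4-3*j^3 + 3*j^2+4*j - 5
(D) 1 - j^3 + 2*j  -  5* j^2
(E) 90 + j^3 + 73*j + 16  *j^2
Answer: B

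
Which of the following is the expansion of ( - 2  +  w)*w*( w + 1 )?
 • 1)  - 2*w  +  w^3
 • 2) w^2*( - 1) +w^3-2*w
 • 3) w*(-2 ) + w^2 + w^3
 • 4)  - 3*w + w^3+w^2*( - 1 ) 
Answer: 2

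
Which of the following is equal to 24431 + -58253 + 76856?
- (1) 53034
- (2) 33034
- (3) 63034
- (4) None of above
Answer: 4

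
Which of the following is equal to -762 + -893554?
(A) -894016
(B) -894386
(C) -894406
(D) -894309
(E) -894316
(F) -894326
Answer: E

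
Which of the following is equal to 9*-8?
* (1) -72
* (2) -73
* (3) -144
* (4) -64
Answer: 1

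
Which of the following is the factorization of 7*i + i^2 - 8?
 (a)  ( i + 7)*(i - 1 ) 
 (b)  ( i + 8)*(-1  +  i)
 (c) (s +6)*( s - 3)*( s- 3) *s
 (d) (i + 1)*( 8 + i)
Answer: b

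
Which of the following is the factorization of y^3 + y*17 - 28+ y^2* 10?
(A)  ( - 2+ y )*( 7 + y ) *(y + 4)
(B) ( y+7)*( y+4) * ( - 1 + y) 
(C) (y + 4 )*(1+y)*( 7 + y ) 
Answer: B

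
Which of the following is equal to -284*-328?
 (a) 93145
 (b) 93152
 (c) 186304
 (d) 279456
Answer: b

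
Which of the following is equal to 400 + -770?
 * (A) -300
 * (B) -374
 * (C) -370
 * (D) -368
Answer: C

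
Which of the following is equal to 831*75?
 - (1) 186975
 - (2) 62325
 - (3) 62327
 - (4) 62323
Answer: 2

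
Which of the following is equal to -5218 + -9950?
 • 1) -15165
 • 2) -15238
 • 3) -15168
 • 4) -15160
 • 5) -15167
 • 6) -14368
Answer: 3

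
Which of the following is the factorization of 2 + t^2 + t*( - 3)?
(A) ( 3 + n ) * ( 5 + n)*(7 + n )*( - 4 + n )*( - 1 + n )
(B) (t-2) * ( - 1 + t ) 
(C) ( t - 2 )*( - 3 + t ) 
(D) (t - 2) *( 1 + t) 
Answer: B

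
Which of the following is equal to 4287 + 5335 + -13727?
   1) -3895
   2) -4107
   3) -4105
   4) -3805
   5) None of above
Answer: 3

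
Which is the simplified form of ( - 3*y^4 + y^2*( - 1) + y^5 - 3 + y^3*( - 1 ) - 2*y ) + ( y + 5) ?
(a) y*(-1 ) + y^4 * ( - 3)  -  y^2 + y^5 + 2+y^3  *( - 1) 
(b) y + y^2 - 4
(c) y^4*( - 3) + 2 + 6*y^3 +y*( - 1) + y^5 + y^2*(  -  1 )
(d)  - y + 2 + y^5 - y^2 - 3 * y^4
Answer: a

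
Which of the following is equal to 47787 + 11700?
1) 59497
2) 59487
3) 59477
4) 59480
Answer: 2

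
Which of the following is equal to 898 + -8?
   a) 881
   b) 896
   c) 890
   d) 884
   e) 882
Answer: c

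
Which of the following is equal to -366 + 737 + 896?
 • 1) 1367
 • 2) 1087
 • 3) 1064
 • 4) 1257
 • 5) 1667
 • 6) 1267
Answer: 6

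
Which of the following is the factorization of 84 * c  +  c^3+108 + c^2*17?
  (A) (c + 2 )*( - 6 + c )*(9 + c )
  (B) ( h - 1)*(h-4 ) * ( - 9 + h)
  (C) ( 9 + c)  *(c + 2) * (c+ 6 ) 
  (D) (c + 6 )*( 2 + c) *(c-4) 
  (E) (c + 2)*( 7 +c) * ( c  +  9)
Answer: C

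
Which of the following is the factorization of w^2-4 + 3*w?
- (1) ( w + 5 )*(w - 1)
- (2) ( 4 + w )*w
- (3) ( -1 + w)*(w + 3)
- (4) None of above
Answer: 4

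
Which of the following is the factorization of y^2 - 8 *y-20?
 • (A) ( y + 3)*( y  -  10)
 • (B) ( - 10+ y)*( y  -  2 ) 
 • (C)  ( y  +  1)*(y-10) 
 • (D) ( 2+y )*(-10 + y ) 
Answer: D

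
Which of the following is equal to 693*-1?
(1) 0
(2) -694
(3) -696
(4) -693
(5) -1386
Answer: 4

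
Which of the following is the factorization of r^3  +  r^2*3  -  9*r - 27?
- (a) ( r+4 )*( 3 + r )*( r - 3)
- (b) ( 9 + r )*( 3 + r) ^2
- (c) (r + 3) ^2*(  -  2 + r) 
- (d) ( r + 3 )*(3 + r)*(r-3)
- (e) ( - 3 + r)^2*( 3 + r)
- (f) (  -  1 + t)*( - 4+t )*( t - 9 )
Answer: d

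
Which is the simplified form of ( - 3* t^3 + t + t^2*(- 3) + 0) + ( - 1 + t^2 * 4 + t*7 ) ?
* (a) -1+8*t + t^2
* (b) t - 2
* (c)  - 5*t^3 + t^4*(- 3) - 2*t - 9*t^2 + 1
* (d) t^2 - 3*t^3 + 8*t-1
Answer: d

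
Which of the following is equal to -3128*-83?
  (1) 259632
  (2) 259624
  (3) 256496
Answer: 2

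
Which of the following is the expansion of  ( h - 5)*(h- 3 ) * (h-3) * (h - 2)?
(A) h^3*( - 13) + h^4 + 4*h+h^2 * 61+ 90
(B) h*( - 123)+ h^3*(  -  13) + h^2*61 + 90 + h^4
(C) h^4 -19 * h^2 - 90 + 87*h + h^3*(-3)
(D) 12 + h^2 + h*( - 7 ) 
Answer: B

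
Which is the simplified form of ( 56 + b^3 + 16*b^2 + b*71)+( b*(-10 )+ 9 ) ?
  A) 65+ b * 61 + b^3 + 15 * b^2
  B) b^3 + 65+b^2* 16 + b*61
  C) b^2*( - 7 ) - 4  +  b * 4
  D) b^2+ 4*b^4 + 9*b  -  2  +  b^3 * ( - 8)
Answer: B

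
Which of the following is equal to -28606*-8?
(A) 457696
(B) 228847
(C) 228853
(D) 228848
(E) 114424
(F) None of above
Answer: D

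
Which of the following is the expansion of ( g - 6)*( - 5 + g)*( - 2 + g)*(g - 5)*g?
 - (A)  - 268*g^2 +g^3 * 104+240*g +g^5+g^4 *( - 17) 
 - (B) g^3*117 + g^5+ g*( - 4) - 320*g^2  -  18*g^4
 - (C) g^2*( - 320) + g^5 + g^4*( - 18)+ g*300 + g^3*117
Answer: C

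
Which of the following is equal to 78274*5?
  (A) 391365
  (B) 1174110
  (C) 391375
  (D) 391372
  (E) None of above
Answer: E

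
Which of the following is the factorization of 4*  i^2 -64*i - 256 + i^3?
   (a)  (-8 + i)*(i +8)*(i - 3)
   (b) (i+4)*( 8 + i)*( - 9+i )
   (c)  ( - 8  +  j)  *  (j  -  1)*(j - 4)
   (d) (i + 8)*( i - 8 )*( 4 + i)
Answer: d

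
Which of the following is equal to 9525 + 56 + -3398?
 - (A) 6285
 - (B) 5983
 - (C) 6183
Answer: C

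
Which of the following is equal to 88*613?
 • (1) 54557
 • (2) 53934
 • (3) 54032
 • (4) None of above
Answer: 4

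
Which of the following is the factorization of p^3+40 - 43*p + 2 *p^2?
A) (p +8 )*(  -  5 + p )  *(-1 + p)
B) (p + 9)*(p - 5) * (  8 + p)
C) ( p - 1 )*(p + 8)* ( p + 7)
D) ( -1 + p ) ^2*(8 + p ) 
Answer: A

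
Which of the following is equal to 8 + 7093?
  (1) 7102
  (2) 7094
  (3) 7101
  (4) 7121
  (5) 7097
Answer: 3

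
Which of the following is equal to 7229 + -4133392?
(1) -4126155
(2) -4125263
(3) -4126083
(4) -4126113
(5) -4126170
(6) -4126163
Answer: 6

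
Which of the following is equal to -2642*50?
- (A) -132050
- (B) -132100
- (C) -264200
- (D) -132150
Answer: B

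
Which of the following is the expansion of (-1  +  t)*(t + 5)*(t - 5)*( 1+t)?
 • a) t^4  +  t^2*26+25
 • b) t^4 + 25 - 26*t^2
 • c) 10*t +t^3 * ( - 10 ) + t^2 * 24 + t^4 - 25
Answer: b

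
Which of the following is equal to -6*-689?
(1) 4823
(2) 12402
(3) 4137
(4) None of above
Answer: 4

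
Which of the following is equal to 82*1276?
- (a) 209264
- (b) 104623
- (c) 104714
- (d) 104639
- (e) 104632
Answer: e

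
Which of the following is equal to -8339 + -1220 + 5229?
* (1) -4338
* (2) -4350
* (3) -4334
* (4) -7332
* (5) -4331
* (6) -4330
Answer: 6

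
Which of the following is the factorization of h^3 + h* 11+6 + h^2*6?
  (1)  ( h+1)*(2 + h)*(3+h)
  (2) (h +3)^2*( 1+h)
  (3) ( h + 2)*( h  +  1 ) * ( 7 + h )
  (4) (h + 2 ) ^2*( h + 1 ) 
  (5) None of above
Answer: 1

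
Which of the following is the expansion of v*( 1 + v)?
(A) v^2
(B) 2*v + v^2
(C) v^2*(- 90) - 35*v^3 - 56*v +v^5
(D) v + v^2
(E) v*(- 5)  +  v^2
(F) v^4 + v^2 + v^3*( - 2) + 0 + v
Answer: D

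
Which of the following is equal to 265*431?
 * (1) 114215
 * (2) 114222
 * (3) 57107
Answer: 1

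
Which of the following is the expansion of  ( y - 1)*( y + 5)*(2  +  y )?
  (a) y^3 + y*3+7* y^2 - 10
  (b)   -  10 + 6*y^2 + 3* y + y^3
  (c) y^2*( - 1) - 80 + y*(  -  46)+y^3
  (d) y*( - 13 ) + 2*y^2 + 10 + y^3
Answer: b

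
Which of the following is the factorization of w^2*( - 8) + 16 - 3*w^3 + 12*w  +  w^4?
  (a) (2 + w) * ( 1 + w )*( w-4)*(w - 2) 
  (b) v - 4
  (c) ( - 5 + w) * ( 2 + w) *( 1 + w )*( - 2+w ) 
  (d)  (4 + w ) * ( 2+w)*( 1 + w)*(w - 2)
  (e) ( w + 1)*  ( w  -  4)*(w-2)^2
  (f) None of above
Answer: a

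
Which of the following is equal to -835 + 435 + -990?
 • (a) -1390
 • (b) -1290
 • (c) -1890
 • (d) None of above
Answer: a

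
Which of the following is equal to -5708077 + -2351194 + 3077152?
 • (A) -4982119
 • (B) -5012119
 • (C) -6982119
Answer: A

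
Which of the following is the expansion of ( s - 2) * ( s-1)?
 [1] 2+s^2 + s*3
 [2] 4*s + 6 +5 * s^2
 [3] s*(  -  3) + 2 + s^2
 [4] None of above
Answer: 3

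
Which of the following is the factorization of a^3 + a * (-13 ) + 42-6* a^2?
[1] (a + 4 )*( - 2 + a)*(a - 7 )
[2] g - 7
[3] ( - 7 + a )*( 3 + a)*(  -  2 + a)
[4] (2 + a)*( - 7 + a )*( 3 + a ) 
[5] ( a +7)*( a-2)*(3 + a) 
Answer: 3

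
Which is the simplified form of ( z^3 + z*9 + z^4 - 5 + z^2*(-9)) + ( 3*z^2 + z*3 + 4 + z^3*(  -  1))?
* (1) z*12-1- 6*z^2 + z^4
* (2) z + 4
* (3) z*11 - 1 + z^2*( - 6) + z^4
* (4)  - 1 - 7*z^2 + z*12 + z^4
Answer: 1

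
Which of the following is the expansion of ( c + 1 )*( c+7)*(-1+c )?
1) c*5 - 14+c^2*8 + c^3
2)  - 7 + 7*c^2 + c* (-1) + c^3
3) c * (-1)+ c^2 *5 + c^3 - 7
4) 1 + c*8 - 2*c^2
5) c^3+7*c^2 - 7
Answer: 2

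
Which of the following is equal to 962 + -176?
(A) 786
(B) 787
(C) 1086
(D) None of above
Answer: A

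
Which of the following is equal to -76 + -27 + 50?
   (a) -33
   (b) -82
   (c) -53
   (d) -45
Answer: c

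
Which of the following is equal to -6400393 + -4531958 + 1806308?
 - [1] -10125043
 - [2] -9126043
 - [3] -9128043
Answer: 2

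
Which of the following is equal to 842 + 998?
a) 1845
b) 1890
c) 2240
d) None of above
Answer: d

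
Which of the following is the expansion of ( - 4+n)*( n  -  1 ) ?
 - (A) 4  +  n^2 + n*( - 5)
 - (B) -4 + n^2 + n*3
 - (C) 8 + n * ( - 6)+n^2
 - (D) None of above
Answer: A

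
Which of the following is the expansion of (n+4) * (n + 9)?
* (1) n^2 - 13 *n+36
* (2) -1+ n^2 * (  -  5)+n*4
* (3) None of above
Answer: 3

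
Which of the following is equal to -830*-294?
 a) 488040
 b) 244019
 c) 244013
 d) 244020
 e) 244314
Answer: d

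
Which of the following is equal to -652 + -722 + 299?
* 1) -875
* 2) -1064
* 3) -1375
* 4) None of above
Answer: 4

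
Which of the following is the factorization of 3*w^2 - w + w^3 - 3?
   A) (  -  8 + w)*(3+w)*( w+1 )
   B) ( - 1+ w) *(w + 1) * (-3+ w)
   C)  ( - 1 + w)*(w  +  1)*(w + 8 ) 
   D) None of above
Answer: D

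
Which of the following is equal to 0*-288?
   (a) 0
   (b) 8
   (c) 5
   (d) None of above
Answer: a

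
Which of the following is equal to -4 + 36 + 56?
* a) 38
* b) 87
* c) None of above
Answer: c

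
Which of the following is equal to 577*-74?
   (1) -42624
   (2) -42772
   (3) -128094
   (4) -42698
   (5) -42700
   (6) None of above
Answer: 4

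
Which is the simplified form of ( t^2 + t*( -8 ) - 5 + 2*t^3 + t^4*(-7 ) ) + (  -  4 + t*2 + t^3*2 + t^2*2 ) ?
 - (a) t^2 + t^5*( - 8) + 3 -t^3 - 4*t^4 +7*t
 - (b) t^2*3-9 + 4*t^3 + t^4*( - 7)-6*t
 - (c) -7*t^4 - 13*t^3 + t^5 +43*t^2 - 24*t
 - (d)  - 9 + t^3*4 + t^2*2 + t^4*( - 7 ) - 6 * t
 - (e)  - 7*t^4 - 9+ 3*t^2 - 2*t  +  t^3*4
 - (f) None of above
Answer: b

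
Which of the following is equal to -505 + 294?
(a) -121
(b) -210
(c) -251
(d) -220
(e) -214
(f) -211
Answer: f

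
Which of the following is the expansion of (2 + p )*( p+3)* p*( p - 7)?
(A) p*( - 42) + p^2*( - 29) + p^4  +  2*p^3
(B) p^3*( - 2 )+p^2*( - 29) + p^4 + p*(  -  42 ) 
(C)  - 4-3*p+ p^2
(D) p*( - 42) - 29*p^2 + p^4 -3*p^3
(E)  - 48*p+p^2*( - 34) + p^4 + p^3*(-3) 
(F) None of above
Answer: B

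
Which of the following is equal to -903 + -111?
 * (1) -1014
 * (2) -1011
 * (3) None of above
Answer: 1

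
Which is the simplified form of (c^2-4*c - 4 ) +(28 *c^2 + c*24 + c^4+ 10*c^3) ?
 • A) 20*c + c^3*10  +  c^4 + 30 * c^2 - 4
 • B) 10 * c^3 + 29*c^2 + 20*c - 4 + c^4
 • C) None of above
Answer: B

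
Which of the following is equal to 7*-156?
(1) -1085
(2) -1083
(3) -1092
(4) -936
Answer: 3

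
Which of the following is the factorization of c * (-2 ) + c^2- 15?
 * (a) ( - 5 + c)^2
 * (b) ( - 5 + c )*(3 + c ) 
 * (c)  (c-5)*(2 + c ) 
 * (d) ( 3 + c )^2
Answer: b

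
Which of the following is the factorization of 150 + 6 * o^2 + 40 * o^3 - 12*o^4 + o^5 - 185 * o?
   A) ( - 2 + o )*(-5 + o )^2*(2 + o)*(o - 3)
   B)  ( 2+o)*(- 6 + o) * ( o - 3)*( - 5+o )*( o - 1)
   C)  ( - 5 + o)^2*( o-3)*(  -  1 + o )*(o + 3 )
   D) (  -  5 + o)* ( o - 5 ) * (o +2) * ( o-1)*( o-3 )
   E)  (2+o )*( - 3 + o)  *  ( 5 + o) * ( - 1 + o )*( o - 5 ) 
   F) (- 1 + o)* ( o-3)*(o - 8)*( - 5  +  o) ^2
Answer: D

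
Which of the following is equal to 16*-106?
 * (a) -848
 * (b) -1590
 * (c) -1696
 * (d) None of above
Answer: c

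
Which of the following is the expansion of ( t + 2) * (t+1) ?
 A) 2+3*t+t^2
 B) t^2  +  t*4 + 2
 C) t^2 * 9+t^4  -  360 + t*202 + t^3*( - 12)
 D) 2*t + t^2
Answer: A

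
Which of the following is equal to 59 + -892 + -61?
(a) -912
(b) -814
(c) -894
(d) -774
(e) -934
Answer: c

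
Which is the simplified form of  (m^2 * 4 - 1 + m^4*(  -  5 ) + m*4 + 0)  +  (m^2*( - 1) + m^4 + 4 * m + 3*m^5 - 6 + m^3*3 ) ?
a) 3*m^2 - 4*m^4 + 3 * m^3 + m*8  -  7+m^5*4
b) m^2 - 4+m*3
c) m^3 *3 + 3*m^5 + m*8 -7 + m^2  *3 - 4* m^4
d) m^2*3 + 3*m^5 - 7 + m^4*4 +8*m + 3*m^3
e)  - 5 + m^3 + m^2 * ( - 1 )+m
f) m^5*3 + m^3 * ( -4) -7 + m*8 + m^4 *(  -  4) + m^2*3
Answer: c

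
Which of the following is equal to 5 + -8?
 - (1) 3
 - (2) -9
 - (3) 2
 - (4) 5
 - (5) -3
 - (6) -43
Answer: 5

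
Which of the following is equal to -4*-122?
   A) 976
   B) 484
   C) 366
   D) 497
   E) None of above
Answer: E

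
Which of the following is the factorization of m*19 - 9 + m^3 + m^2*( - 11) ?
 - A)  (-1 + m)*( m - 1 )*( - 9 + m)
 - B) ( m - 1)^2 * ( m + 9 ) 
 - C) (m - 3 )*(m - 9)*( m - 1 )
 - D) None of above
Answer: A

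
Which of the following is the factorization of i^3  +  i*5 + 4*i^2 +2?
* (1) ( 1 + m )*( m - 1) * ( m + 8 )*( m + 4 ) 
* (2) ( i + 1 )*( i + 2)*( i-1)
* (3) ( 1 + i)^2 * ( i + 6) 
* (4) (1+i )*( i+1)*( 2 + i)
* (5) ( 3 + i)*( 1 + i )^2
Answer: 4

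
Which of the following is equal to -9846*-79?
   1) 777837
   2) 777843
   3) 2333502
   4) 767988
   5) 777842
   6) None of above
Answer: 6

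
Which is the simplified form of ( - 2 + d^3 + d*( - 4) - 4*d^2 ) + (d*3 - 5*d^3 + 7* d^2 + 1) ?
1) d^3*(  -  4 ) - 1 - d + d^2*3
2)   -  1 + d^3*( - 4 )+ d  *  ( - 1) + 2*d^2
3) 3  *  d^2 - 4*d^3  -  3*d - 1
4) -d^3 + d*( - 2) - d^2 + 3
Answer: 1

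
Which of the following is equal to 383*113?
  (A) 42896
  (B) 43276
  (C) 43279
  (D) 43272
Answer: C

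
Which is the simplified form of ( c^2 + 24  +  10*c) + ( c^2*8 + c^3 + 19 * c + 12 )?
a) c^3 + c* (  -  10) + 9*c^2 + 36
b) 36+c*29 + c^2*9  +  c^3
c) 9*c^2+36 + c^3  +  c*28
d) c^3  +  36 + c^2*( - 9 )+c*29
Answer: b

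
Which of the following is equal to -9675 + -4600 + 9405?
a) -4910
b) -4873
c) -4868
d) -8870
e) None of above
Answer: e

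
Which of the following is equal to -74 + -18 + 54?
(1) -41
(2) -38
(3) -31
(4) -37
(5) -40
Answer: 2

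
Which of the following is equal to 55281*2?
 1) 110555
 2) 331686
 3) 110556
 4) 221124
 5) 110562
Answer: 5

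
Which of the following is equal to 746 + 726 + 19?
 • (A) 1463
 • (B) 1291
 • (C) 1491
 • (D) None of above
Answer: C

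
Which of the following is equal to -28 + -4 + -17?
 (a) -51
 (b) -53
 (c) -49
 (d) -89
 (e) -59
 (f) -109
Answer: c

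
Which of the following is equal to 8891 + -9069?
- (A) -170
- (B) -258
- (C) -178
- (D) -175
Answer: C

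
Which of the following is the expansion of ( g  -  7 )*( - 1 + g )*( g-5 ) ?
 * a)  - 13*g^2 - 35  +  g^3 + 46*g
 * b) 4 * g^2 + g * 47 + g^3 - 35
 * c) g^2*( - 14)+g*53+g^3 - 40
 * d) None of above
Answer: d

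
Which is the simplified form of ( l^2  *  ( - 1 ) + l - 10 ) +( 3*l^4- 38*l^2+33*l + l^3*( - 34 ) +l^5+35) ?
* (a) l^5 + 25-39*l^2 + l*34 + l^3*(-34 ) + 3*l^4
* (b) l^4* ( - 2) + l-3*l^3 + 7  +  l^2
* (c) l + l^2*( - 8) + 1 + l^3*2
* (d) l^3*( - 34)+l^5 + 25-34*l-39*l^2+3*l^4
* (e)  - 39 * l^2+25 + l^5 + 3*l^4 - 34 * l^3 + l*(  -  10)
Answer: a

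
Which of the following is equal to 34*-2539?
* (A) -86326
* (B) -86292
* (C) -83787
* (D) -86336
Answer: A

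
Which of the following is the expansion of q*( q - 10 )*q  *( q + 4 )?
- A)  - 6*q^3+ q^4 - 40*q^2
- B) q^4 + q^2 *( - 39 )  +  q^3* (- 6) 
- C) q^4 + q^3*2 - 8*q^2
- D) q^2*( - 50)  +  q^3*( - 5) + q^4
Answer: A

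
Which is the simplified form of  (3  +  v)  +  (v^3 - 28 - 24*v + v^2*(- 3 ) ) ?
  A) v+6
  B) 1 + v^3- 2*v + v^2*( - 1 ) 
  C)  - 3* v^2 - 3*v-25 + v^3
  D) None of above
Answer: D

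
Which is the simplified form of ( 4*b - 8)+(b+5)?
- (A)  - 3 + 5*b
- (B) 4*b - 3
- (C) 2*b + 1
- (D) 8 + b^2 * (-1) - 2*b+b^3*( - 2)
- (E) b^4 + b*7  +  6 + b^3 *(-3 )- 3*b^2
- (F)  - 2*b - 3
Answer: A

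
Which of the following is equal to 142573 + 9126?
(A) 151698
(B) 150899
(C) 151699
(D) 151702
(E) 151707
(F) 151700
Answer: C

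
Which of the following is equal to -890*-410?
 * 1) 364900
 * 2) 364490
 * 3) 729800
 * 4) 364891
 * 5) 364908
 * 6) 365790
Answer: 1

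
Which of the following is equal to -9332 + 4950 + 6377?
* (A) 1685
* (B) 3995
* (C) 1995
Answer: C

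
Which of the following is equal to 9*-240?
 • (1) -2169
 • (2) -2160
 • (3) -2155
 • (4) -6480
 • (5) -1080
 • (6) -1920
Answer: 2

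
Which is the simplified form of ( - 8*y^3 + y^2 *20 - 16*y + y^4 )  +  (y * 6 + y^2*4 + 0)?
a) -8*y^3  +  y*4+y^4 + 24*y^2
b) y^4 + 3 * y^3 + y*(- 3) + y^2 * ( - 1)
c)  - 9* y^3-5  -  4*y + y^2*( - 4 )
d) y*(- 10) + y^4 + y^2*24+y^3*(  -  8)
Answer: d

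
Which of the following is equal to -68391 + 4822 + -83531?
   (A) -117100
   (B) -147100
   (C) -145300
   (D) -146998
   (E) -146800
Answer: B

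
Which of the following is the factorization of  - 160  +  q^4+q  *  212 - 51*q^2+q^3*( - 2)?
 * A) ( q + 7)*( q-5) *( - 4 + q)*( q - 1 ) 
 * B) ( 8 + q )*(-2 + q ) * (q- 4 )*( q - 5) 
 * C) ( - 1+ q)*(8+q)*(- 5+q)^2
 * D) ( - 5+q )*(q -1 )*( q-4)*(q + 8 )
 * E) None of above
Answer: D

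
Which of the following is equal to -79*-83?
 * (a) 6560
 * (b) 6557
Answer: b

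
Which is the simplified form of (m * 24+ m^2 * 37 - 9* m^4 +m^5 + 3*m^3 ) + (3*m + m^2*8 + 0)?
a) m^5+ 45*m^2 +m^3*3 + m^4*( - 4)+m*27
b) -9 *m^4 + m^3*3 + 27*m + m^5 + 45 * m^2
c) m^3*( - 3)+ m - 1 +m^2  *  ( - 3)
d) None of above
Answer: b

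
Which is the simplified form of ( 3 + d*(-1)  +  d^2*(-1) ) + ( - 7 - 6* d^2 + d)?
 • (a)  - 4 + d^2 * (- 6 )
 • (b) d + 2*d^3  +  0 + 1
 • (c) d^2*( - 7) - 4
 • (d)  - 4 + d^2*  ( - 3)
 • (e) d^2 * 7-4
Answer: c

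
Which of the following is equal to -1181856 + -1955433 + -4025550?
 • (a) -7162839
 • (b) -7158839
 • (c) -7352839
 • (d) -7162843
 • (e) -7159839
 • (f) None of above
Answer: a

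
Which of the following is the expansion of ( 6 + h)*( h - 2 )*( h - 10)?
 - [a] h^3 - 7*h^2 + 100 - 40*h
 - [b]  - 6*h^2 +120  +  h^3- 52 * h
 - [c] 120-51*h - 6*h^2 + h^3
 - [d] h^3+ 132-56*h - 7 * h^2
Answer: b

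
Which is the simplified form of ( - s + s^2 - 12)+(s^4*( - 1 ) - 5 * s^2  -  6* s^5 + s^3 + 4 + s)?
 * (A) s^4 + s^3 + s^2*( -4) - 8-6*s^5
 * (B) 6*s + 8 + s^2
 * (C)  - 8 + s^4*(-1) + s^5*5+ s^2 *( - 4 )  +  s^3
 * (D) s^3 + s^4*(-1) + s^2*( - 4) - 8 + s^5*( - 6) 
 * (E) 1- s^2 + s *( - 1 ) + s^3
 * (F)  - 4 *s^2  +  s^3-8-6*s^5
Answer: D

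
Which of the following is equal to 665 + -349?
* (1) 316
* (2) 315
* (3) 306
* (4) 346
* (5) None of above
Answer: 1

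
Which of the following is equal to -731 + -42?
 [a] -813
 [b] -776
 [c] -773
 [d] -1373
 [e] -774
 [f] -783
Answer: c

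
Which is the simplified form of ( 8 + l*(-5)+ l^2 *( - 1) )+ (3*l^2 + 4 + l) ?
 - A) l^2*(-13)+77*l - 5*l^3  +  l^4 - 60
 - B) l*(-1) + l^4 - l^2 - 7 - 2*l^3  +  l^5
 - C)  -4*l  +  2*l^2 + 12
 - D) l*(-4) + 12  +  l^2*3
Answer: C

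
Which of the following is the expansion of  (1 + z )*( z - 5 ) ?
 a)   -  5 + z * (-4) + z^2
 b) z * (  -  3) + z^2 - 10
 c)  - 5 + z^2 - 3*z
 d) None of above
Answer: a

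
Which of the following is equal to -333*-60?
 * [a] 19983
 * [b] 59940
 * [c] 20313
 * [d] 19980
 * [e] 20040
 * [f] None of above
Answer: d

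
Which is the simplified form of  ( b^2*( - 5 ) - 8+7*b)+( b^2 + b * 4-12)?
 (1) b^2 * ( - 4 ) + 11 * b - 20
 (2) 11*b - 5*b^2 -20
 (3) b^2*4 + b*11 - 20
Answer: 1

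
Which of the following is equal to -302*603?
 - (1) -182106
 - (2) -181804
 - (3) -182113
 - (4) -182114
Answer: 1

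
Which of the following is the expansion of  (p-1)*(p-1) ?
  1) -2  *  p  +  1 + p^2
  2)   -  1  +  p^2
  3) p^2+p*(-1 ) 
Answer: 1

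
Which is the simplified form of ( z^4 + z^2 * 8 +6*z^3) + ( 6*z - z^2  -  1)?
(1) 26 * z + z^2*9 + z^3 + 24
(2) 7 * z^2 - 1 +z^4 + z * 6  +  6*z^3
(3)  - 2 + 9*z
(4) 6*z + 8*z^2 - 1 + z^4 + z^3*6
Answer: 2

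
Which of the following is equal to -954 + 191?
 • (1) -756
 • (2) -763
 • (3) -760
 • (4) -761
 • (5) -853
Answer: 2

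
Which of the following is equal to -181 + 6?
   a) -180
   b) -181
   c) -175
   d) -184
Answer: c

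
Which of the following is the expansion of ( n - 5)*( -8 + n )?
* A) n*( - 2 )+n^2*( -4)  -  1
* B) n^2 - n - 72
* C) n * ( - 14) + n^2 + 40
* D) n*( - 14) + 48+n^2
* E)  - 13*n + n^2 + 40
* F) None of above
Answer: E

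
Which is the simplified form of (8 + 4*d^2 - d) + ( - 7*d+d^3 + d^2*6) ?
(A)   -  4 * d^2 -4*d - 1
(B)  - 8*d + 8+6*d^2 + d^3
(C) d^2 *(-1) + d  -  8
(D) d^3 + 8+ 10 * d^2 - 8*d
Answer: D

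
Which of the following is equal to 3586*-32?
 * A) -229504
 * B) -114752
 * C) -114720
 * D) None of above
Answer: B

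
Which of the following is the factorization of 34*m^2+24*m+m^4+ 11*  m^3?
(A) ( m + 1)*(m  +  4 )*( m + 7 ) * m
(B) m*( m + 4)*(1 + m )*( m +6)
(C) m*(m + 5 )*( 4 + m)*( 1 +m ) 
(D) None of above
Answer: B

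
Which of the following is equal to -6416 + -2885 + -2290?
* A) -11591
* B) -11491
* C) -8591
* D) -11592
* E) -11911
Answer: A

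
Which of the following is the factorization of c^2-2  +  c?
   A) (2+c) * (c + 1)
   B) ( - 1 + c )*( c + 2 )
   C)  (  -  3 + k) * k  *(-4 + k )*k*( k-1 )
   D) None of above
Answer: B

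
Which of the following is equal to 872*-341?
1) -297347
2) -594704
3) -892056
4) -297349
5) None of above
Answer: 5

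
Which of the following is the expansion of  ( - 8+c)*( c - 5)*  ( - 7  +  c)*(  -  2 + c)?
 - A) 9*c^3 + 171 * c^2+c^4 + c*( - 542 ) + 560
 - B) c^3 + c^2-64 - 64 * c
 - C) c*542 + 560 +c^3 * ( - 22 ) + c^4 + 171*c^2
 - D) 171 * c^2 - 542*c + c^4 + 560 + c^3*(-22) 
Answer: D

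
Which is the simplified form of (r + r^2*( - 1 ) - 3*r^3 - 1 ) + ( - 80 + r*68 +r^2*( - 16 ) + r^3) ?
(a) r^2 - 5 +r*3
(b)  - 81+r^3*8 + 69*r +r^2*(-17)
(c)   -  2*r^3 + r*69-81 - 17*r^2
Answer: c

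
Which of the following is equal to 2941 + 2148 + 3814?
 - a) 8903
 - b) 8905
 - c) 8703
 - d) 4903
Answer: a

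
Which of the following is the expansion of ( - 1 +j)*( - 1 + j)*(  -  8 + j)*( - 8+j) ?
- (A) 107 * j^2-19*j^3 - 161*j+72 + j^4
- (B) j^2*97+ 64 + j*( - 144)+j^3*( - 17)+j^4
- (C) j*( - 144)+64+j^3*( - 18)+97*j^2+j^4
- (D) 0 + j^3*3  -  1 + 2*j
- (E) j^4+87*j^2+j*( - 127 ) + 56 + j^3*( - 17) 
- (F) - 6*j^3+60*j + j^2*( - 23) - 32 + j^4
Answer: C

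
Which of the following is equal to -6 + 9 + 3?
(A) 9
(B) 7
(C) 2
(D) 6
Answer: D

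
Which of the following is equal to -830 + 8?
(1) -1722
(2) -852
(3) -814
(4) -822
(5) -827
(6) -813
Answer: 4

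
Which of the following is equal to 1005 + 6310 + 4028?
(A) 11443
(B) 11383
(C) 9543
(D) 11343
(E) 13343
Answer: D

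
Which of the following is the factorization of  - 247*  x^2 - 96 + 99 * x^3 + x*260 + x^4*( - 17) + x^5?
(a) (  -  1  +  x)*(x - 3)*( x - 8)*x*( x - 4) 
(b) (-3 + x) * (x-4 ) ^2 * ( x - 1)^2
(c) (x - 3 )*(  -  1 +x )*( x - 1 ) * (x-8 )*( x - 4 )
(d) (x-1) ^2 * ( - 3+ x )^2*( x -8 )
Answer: c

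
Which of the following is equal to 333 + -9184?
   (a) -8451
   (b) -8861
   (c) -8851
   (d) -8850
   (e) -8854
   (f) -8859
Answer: c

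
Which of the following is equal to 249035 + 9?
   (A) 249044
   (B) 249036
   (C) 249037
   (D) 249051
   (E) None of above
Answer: A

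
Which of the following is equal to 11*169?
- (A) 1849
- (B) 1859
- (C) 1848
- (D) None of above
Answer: B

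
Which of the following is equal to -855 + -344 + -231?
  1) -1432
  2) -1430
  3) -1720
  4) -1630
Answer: 2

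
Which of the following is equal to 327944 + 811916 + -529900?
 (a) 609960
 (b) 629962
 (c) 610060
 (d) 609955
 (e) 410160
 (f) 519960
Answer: a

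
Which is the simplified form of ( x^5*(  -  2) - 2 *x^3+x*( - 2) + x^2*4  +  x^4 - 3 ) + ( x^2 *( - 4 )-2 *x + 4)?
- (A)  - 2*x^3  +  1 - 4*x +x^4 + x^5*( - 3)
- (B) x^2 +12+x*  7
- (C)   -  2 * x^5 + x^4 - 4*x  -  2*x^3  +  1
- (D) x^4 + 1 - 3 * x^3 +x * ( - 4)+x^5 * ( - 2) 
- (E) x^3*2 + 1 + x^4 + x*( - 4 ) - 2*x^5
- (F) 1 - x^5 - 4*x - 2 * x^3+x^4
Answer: C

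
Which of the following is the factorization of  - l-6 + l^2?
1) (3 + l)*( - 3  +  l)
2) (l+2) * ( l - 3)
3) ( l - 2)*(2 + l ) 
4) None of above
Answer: 2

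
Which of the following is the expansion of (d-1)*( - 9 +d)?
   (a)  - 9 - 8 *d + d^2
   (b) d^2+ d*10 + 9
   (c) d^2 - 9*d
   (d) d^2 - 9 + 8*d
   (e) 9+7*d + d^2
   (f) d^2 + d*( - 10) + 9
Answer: f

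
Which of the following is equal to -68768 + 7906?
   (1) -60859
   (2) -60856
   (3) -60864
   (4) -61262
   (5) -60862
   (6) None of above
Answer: 5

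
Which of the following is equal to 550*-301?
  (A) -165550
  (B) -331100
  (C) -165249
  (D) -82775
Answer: A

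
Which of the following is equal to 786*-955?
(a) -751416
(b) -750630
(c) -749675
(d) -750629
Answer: b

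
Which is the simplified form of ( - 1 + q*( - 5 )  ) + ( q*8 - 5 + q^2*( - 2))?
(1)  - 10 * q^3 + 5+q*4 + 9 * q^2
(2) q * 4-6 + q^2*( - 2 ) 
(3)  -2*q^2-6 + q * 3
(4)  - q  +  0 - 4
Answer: 3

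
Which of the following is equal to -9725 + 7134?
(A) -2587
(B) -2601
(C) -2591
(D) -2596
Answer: C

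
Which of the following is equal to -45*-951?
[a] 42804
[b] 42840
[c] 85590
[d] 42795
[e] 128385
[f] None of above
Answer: d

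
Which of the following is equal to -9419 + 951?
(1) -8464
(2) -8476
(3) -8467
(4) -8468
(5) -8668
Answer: 4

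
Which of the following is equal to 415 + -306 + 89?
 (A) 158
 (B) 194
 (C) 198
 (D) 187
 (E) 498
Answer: C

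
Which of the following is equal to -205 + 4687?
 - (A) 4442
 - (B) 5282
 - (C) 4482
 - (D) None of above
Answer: C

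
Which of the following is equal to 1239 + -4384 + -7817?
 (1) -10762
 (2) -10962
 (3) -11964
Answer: 2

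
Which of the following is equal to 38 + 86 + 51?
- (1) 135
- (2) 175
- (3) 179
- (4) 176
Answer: 2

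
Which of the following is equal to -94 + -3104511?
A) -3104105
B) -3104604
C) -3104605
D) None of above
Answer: C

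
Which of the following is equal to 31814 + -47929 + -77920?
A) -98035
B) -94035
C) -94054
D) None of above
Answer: B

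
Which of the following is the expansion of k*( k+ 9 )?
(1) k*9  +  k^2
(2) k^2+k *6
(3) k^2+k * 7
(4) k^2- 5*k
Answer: 1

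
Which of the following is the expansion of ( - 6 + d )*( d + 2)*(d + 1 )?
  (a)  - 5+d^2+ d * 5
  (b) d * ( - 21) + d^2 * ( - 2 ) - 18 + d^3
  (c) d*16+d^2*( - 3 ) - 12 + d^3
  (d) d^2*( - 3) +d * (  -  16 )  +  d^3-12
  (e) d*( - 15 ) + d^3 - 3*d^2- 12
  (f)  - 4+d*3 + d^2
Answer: d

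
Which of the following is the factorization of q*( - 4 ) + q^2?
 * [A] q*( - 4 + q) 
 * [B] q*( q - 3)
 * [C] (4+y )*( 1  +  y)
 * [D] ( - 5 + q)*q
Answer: A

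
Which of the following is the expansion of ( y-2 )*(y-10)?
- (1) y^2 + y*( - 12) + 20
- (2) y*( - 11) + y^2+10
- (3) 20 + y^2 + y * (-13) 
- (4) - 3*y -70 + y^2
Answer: 1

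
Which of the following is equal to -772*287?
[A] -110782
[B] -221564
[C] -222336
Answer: B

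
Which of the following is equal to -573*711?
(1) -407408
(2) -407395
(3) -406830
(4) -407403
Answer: 4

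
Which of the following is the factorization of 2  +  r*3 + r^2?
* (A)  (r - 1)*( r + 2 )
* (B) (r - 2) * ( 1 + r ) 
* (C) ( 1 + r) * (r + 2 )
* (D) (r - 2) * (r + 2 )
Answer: C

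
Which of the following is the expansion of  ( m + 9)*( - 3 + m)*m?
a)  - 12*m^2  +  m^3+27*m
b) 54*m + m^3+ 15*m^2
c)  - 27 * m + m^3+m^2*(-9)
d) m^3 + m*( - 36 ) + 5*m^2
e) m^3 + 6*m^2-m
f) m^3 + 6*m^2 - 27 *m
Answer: f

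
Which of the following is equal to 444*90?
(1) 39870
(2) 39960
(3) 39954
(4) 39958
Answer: 2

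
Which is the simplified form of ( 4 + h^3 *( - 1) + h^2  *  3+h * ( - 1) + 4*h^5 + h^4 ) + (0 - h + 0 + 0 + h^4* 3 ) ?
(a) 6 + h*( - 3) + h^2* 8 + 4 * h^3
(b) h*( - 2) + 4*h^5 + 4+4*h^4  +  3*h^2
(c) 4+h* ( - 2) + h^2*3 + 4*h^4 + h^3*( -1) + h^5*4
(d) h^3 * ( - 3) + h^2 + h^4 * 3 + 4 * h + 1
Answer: c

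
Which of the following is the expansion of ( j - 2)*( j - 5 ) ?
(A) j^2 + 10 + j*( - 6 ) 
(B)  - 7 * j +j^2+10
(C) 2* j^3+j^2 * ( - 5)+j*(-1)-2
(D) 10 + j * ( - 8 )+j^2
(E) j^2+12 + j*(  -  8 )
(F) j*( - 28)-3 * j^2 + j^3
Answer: B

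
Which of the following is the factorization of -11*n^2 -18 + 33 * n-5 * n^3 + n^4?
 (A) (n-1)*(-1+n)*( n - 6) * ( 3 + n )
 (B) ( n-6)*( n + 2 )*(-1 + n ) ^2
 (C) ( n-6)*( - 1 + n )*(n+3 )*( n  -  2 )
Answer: A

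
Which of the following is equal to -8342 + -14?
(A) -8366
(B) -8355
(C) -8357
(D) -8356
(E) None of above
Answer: D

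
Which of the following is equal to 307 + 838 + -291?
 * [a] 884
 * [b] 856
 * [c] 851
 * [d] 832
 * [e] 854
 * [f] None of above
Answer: e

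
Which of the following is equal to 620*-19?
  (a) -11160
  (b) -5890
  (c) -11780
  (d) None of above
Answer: c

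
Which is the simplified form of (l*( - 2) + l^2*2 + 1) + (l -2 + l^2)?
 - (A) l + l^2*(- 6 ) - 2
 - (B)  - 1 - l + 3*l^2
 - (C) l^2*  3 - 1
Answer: B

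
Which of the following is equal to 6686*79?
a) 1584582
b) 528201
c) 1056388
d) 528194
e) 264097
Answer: d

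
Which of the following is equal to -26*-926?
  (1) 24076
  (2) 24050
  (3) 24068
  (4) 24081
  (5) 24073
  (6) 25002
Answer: 1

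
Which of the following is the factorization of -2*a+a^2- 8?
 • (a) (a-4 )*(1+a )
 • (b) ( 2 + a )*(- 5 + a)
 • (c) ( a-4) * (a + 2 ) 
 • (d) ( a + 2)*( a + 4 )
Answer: c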